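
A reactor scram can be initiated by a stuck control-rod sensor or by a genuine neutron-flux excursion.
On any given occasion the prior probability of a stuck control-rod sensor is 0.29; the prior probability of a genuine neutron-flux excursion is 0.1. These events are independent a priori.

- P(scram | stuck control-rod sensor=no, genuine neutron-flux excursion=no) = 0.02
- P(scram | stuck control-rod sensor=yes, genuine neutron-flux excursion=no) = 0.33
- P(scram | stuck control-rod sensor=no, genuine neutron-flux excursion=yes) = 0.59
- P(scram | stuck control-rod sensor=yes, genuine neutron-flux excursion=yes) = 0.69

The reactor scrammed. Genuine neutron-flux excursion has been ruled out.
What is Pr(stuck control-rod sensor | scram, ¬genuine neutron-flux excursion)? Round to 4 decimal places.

Pr(stuck control-rod sensor | scram, ¬genuine neutron-flux excursion) ≈ 0.8708

Weight on stuck control-rod sensor=true, given the evidence: 0.33*0.29 = 0.095700
The normalizing constant is 0.02*0.71 + 0.33*0.29 = 0.109900
Posterior = 0.095700 / 0.109900 ≈ 0.8708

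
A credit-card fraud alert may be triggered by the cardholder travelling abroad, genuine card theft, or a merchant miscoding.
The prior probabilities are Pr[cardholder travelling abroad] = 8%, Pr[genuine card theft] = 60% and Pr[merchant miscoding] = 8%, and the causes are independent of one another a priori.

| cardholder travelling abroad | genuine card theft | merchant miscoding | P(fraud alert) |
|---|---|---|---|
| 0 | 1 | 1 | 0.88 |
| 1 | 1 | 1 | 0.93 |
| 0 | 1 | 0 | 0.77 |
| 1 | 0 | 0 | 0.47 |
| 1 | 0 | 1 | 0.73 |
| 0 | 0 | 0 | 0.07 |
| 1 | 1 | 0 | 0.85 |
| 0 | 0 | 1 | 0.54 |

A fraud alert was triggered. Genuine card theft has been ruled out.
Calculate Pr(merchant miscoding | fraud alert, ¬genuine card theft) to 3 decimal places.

Pr(merchant miscoding | fraud alert, ¬genuine card theft) ≈ 0.321

P(fraud alert | ¬genuine card theft) = 0.07·0.92·0.92 + 0.54·0.92·0.08 + 0.47·0.08·0.92 + 0.73·0.08·0.08 = 0.059248 + 0.039744 + 0.034592 + 0.004672 = 0.138256
Restricting to configurations with merchant miscoding present: 0.039744 + 0.004672 = 0.044416.
P(merchant miscoding | fraud alert, ¬genuine card theft) = 0.044416 / 0.138256 ≈ 0.321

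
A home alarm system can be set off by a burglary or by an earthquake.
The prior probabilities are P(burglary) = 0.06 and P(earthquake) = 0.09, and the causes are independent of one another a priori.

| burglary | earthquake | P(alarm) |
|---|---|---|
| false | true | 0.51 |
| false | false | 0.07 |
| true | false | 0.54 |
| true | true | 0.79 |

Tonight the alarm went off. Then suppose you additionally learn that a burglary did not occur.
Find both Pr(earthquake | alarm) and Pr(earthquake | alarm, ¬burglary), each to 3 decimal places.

Sum P(alarm|·) weighted by the priors over the 4 (burglary, earthquake) configurations:
  P(alarm) = 0.07·0.94·0.91 + 0.51·0.94·0.09 + 0.54·0.06·0.91 + 0.79·0.06·0.09
        = 0.059878 + 0.043146 + 0.029484 + 0.004266 = 0.136774
The terms with earthquake present sum to 0.047412, so
  P(earthquake | alarm) = 0.047412 / 0.136774 ≈ 0.347

Now also conditioning on burglary≠true:
For the numerator, keep only earthquake=true terms: 0.51×0.09 = 0.045900
Denominator P(alarm | ¬burglary): 0.07×0.91 + 0.51×0.09 = 0.109600
P(earthquake | alarm, ¬burglary) = 0.045900/0.109600 ≈ 0.419
With burglary excluded, earthquake must carry more of the explanatory weight for the alarm.

Pr(earthquake | alarm) ≈ 0.347; Pr(earthquake | alarm, ¬burglary) ≈ 0.419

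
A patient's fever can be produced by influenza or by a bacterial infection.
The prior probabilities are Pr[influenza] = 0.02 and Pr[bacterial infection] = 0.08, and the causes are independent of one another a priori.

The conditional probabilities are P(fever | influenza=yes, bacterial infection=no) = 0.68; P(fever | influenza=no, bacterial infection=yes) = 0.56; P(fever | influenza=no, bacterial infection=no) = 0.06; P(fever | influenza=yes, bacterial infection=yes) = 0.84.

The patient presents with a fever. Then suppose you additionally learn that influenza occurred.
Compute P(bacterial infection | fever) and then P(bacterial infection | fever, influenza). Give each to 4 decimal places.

P(bacterial infection | fever) ≈ 0.4045; P(bacterial infection | fever, influenza) ≈ 0.0970

P(fever) = 0.06·0.98·0.92 + 0.56·0.98·0.08 + 0.68·0.02·0.92 + 0.84·0.02·0.08 = 0.054096 + 0.043904 + 0.012512 + 0.001344 = 0.111856
The bacterial infection-present share is 0.043904 + 0.001344 = 0.045248.
So P(bacterial infection | fever) = 0.045248/0.111856 ≈ 0.4045.

Now also conditioning on influenza=true:
P(fever | influenza) = 0.68·0.92 + 0.84·0.08 = 0.625600 + 0.067200 = 0.692800
Restricting to configurations with bacterial infection present: 0.84·0.08 = 0.067200.
P(bacterial infection | fever, influenza) = 0.067200 / 0.692800 ≈ 0.0970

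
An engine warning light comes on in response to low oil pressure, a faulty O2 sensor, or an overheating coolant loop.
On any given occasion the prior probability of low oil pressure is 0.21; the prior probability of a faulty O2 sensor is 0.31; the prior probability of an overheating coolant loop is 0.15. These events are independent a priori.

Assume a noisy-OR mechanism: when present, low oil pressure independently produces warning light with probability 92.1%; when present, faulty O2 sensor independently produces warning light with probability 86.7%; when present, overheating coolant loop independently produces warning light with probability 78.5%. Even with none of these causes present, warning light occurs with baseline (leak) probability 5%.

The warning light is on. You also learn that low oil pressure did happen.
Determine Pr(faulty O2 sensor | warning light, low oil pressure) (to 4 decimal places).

Under noisy-OR, P(warning light | causes) = 1 − (1−0.05)·∏(1−qᵢ) over the active causes.
P(warning light | low oil pressure) = 0.92495·0.69·0.85 + 0.983864·0.69·0.15 + 0.990018·0.31·0.85 + 0.997854·0.31·0.15 = 0.542483 + 0.101830 + 0.260870 + 0.046400 = 0.951583
Restricting to configurations with faulty O2 sensor present: 0.260870 + 0.046400 = 0.307270.
So P(faulty O2 sensor | warning light, low oil pressure) = 0.307270/0.951583 ≈ 0.3229.

Pr(faulty O2 sensor | warning light, low oil pressure) ≈ 0.3229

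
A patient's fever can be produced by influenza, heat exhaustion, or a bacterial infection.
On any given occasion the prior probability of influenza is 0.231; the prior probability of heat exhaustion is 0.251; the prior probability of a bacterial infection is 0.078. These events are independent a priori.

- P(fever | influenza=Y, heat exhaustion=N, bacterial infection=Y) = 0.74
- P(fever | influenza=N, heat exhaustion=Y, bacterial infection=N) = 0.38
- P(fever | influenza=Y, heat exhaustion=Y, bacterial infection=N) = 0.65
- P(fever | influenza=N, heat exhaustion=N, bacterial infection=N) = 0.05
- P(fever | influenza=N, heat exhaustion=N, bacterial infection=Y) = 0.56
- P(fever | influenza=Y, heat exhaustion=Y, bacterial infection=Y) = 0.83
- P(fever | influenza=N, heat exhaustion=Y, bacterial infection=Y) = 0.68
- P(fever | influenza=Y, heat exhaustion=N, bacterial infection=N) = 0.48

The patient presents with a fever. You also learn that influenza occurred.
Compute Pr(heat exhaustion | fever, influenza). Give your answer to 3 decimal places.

Pr(heat exhaustion | fever, influenza) ≈ 0.308

Weight on heat exhaustion=true, given the evidence: 0.150424 + 0.016250 = 0.166674
The normalizing constant is 0.48·0.749·0.922 + 0.74·0.749·0.078 + 0.65·0.251·0.922 + 0.83·0.251·0.078 = 0.541383
Posterior = 0.166674 / 0.541383 ≈ 0.308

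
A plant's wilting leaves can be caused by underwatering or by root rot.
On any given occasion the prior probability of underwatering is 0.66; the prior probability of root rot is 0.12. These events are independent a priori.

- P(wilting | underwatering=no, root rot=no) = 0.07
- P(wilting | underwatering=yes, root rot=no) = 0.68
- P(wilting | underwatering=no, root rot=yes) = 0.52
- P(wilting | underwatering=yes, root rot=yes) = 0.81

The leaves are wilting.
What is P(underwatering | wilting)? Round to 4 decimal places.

Numerator (weight on configurations with underwatering): 0.394944 + 0.064152 = 0.459096
The normalizing constant is 0.07×0.34×0.88 + 0.52×0.34×0.12 + 0.68×0.66×0.88 + 0.81×0.66×0.12 = 0.501256
P(underwatering | wilting) = 0.459096/0.501256 ≈ 0.9159

P(underwatering | wilting) ≈ 0.9159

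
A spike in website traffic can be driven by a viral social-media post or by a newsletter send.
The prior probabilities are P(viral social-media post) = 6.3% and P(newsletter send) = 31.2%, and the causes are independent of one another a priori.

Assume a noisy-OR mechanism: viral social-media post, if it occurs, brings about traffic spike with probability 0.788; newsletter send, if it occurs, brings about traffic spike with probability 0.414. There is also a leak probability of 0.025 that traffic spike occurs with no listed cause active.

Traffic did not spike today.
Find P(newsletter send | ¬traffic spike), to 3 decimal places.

Under noisy-OR, P(traffic spike | causes) = 1 − (1−0.025)·∏(1−qᵢ) over the active causes.
Weight on newsletter send=true, given the evidence: 0.167031 + 0.002381 = 0.169412
The normalizing constant is 0.975×0.937×0.688 + 0.57135×0.937×0.312 + 0.2067×0.063×0.688 + 0.121126×0.063×0.312 = 0.806911
P(newsletter send | ¬traffic spike) = 0.169412/0.806911 ≈ 0.210

P(newsletter send | ¬traffic spike) ≈ 0.210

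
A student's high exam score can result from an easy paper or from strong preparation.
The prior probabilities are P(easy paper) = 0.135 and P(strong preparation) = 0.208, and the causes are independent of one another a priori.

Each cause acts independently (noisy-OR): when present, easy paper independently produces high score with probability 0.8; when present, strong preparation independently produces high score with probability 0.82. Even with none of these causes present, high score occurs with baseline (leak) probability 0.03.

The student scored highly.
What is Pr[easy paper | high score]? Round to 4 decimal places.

Under noisy-OR, P(high score | causes) = 1 − (1−0.03)·∏(1−qᵢ) over the active causes.
P(high score) = 0.03·0.865·0.792 + 0.8254·0.865·0.208 + 0.806·0.135·0.792 + 0.96508·0.135·0.208 = 0.020552 + 0.148506 + 0.086178 + 0.027099 = 0.282335
Of this, 0.113277 comes from 0.086178 + 0.027099 (the easy paper=true cases).
P(easy paper | high score) = 0.113277 / 0.282335 ≈ 0.4012

Pr[easy paper | high score] ≈ 0.4012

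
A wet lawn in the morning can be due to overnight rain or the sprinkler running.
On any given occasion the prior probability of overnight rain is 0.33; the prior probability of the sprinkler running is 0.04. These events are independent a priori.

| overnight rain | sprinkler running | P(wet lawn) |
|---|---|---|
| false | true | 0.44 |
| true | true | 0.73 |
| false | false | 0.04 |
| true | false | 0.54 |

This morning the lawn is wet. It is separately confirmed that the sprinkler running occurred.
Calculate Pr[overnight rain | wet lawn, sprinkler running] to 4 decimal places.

Pr[overnight rain | wet lawn, sprinkler running] ≈ 0.4497

Numerator (weight on configurations with overnight rain): 0.73×0.33 = 0.240900
Denominator P(wet lawn | sprinkler running): 0.44×0.67 + 0.73×0.33 = 0.535700
P(overnight rain | wet lawn, sprinkler running) = 0.240900/0.535700 ≈ 0.4497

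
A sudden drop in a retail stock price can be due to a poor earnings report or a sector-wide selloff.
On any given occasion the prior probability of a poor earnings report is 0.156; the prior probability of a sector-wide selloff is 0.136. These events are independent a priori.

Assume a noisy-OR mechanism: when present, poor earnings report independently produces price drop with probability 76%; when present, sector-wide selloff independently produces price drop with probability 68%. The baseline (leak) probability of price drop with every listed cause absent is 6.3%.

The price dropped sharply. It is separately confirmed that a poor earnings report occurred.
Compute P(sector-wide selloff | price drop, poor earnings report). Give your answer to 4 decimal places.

Under noisy-OR, P(price drop | causes) = 1 − (1−0.063)·∏(1−qᵢ) over the active causes.
Numerator (weight on configurations with sector-wide selloff): 0.928038×0.136 = 0.126213
The normalizing constant is 0.77512×0.864 + 0.928038×0.136 = 0.795917
P(sector-wide selloff | price drop, poor earnings report) = 0.126213/0.795917 ≈ 0.1586

P(sector-wide selloff | price drop, poor earnings report) ≈ 0.1586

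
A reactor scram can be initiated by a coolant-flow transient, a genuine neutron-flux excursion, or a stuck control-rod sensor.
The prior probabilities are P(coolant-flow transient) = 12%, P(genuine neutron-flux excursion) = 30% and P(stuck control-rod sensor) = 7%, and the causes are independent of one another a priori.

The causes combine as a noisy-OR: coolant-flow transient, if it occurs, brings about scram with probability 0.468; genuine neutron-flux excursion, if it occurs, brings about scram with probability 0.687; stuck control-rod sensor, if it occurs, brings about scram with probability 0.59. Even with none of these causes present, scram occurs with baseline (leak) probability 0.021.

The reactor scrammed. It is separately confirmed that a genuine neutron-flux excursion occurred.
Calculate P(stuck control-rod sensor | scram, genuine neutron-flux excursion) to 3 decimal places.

P(stuck control-rod sensor | scram, genuine neutron-flux excursion) ≈ 0.085

Under noisy-OR, P(scram | causes) = 1 − (1−0.021)·∏(1−qᵢ) over the active causes.
Weight on stuck control-rod sensor=true, given the evidence: 0.053861 + 0.007839 = 0.061700
Normalizer over all consistent configurations: 0.693573*0.88*0.93 + 0.874365*0.88*0.07 + 0.836981*0.12*0.93 + 0.933162*0.12*0.07 = 0.722727
Posterior = 0.061700 / 0.722727 ≈ 0.085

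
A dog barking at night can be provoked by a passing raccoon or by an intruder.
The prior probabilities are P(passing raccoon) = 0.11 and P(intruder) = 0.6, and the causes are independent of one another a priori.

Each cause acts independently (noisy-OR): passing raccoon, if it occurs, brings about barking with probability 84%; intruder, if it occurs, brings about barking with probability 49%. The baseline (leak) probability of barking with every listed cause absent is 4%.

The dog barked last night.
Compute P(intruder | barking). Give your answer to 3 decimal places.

Under noisy-OR, P(barking | causes) = 1 − (1−0.04)·∏(1−qᵢ) over the active causes.
Enumerate the 4 (passing raccoon, intruder) configurations and weight by the priors:
  P(barking) = 0.04*0.89*0.4 + 0.5104*0.89*0.6 + 0.8464*0.11*0.4 + 0.921664*0.11*0.6
        = 0.014240 + 0.272554 + 0.037242 + 0.060830 = 0.384866
Configurations with intruder contribute 0.333384, so
  P(intruder | barking) = 0.333384 / 0.384866 ≈ 0.866

P(intruder | barking) ≈ 0.866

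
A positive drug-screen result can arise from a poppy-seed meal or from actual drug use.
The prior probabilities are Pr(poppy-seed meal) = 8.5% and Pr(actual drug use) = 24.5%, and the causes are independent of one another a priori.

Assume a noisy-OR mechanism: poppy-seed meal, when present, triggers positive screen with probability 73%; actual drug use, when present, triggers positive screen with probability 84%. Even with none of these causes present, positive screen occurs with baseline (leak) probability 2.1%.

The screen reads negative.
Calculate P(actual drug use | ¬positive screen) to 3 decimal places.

P(actual drug use | ¬positive screen) ≈ 0.049

Under noisy-OR, P(positive screen | causes) = 1 − (1−0.021)·∏(1−qᵢ) over the active causes.
By total probability over the 4 (poppy-seed meal, actual drug use) configurations:
  P(¬positive screen) = 0.979·0.915·0.755 + 0.15664·0.915·0.245 + 0.26433·0.085·0.755 + 0.042293·0.085·0.245
        = 0.676318 + 0.035115 + 0.016963 + 0.000881 = 0.729277
Configurations with actual drug use contribute 0.035996, so
  P(actual drug use | ¬positive screen) = 0.035996 / 0.729277 ≈ 0.049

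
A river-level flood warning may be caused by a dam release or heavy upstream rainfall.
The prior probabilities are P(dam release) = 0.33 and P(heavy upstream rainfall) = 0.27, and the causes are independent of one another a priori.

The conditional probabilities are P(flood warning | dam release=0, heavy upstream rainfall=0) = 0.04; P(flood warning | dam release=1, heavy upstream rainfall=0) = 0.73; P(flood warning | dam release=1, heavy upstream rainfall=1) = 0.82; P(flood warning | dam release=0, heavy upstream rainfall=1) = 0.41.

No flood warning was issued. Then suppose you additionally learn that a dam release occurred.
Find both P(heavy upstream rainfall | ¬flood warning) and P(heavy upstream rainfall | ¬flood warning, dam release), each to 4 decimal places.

For the numerator, keep only heavy upstream rainfall=true terms: 0.106731 + 0.016038 = 0.122769
The normalizing constant is 0.96×0.67×0.73 + 0.59×0.67×0.27 + 0.27×0.33×0.73 + 0.18×0.33×0.27 = 0.657348
Posterior = 0.122769 / 0.657348 ≈ 0.1868

With the extra evidence:
Sum P(¬flood warning|·) weighted by the priors over both values of heavy upstream rainfall:
  P(¬flood warning | dam release) = 0.27*0.73 + 0.18*0.27
        = 0.197100 + 0.048600 = 0.245700
Configurations with heavy upstream rainfall contribute 0.048600, so
  P(heavy upstream rainfall | ¬flood warning, dam release) = 0.048600 / 0.245700 ≈ 0.1978

P(heavy upstream rainfall | ¬flood warning) ≈ 0.1868; P(heavy upstream rainfall | ¬flood warning, dam release) ≈ 0.1978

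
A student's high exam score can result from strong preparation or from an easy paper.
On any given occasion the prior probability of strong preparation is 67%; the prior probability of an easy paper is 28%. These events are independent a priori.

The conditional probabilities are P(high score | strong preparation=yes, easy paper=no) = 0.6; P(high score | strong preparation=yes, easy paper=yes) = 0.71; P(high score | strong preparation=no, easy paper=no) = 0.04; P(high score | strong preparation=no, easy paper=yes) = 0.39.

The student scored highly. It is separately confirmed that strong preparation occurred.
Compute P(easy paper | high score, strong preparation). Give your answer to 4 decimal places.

P(easy paper | high score, strong preparation) ≈ 0.3152

Weight on easy paper=true, given the evidence: 0.71·0.28 = 0.198800
Denominator P(high score | strong preparation): 0.6·0.72 + 0.71·0.28 = 0.630800
Posterior = 0.198800 / 0.630800 ≈ 0.3152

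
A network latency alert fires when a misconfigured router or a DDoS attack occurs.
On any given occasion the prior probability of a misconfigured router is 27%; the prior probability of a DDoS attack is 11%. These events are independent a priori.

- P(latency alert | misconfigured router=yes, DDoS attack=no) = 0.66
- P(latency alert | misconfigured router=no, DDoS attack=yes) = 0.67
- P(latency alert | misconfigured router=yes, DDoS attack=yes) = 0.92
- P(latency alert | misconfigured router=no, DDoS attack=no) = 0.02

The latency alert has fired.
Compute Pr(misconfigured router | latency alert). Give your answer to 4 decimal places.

Weight on misconfigured router=true, given the evidence: 0.158598 + 0.027324 = 0.185922
Denominator P(latency alert): 0.02*0.73*0.89 + 0.67*0.73*0.11 + 0.66*0.27*0.89 + 0.92*0.27*0.11 = 0.252717
Posterior = 0.185922 / 0.252717 ≈ 0.7357

Pr(misconfigured router | latency alert) ≈ 0.7357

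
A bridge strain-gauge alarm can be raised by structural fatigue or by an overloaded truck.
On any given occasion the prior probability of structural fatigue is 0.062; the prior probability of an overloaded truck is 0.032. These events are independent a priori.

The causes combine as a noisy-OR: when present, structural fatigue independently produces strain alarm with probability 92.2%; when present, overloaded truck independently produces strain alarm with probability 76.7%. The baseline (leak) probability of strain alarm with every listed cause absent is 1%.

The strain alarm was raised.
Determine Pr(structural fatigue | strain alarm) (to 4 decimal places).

Pr(structural fatigue | strain alarm) ≈ 0.6405

Under noisy-OR, P(strain alarm | causes) = 1 − (1−0.01)·∏(1−qᵢ) over the active causes.
For the numerator, keep only structural fatigue=true terms: 0.055382 + 0.001948 = 0.057330
Denominator P(strain alarm): 0.01·0.938·0.968 + 0.76933·0.938·0.032 + 0.92278·0.062·0.968 + 0.982008·0.062·0.032 = 0.089502
P(structural fatigue | strain alarm) = 0.057330/0.089502 ≈ 0.6405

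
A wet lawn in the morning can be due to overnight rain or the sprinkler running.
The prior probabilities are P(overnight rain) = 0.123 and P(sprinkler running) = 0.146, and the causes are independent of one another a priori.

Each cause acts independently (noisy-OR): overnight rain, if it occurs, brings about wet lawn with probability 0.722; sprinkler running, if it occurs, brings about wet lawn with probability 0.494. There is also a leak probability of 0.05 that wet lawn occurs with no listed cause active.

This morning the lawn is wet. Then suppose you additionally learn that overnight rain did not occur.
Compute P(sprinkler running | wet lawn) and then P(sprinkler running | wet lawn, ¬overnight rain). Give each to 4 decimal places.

Under noisy-OR, P(wet lawn | causes) = 1 − (1−0.05)·∏(1−qᵢ) over the active causes.
For the numerator, keep only sprinkler running=true terms: 0.066492 + 0.015558 = 0.082050
Denominator P(wet lawn): 0.05*0.877*0.854 + 0.5193*0.877*0.146 + 0.7359*0.123*0.854 + 0.866365*0.123*0.146 = 0.196798
Posterior = 0.082050 / 0.196798 ≈ 0.4169

Now condition on the additional information:
For the numerator, keep only sprinkler running=true terms: 0.5193*0.146 = 0.075818
Normalizer over all consistent configurations: 0.05*0.854 + 0.5193*0.146 = 0.118518
P(sprinkler running | wet lawn, ¬overnight rain) = 0.075818/0.118518 ≈ 0.6397
Ruling out overnight rain raises the posterior on sprinkler running — the flip side of explaining away.

P(sprinkler running | wet lawn) ≈ 0.4169; P(sprinkler running | wet lawn, ¬overnight rain) ≈ 0.6397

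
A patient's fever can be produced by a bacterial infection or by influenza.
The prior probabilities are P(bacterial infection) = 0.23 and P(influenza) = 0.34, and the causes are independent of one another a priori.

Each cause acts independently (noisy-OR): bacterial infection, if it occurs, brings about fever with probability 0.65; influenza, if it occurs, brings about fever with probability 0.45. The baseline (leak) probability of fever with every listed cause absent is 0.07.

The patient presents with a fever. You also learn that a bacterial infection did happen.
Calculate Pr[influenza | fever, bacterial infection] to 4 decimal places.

Pr[influenza | fever, bacterial infection] ≈ 0.3854

Under noisy-OR, P(fever | causes) = 1 − (1−0.07)·∏(1−qᵢ) over the active causes.
P(fever | bacterial infection) = 0.6745×0.66 + 0.820975×0.34 = 0.445170 + 0.279132 = 0.724302
Restricting to configurations with influenza present: 0.820975×0.34 = 0.279132.
So P(influenza | fever, bacterial infection) = 0.279132/0.724302 ≈ 0.3854.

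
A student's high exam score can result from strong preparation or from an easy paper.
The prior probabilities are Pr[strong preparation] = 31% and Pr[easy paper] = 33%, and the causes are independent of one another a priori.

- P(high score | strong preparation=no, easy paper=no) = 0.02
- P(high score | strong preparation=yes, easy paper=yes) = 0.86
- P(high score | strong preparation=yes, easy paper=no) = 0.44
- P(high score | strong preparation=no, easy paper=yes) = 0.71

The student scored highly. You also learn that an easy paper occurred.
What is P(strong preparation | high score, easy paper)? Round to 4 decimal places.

P(high score | easy paper) = 0.71*0.69 + 0.86*0.31 = 0.489900 + 0.266600 = 0.756500
Restricting to configurations with strong preparation present: 0.86*0.31 = 0.266600.
So P(strong preparation | high score, easy paper) = 0.266600/0.756500 ≈ 0.3524.

P(strong preparation | high score, easy paper) ≈ 0.3524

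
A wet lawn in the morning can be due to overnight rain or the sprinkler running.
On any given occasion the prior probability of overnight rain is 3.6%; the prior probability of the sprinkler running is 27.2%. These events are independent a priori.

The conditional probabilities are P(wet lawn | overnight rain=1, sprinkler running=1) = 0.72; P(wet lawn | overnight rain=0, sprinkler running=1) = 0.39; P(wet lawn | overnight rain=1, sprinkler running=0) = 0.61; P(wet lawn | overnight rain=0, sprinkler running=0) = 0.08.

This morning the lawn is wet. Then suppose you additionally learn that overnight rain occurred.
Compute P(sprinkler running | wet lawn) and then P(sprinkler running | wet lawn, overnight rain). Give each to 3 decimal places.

P(sprinkler running | wet lawn) ≈ 0.602; P(sprinkler running | wet lawn, overnight rain) ≈ 0.306

For the numerator, keep only sprinkler running=true terms: 0.102261 + 0.007050 = 0.109311
Normalizer over all consistent configurations: 0.08*0.964*0.728 + 0.39*0.964*0.272 + 0.61*0.036*0.728 + 0.72*0.036*0.272 = 0.181441
P(sprinkler running | wet lawn) = 0.109311/0.181441 ≈ 0.602

Now also conditioning on overnight rain=true:
P(wet lawn | overnight rain) = 0.61·0.728 + 0.72·0.272 = 0.444080 + 0.195840 = 0.639920
The sprinkler running-present share is 0.72·0.272 = 0.195840.
Hence the posterior is 0.195840/0.639920 ≈ 0.306.
Conditioning on overnight rain lowers the posterior on sprinkler running: the classic explaining-away effect in a common-effect structure.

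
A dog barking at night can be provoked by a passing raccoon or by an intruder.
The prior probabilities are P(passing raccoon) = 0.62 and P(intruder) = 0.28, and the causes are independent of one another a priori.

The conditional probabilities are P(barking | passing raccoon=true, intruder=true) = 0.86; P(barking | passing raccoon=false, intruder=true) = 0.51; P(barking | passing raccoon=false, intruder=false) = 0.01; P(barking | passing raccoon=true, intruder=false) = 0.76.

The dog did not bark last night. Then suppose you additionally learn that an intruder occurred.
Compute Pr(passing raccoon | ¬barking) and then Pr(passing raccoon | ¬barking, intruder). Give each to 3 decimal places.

P(¬barking) = 0.99*0.38*0.72 + 0.49*0.38*0.28 + 0.24*0.62*0.72 + 0.14*0.62*0.28 = 0.270864 + 0.052136 + 0.107136 + 0.024304 = 0.454440
Restricting to configurations with passing raccoon present: 0.107136 + 0.024304 = 0.131440.
P(passing raccoon | ¬barking) = 0.131440 / 0.454440 ≈ 0.289

Now condition on the additional information:
Weight on passing raccoon=true, given the evidence: 0.14*0.62 = 0.086800
The normalizing constant is 0.49*0.38 + 0.14*0.62 = 0.273000
Posterior = 0.086800 / 0.273000 ≈ 0.318

Pr(passing raccoon | ¬barking) ≈ 0.289; Pr(passing raccoon | ¬barking, intruder) ≈ 0.318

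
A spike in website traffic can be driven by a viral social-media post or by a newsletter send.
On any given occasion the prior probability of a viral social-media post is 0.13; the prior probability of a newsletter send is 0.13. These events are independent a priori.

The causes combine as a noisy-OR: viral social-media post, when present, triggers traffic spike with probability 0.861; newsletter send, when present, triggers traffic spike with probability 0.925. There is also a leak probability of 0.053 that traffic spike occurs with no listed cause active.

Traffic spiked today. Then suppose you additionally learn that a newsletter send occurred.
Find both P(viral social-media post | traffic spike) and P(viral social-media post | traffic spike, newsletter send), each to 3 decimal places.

P(viral social-media post | traffic spike) ≈ 0.442; P(viral social-media post | traffic spike, newsletter send) ≈ 0.137

Under noisy-OR, P(traffic spike | causes) = 1 − (1−0.053)·∏(1−qᵢ) over the active causes.
P(traffic spike) = 0.053×0.87×0.87 + 0.928975×0.87×0.13 + 0.868367×0.13×0.87 + 0.990128×0.13×0.13 = 0.040116 + 0.105067 + 0.098212 + 0.016733 = 0.260128
Of this, 0.114945 comes from 0.098212 + 0.016733 (the viral social-media post=true cases).
P(viral social-media post | traffic spike) = 0.114945 / 0.260128 ≈ 0.442

With the extra evidence:
P(traffic spike | newsletter send) = 0.928975·0.87 + 0.990128·0.13 = 0.808208 + 0.128717 = 0.936925
Restricting to configurations with viral social-media post present: 0.990128·0.13 = 0.128717.
Hence the posterior is 0.128717/0.936925 ≈ 0.137.
The drop from 0.442 to 0.137 is the explaining-away (discounting) effect.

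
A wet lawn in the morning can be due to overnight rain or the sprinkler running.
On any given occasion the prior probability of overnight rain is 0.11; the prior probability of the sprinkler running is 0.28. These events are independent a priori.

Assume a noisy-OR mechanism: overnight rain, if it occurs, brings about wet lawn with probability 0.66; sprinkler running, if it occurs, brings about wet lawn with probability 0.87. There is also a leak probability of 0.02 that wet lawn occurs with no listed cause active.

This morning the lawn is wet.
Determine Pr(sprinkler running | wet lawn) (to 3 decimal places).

Under noisy-OR, P(wet lawn | causes) = 1 − (1−0.02)·∏(1−qᵢ) over the active causes.
By total probability over the 4 (overnight rain, sprinkler running) configurations:
  P(wet lawn) = 0.02×0.89×0.72 + 0.8726×0.89×0.28 + 0.6668×0.11×0.72 + 0.956684×0.11×0.28
        = 0.012816 + 0.217452 + 0.052811 + 0.029466 = 0.312545
Keeping only the sprinkler running-present terms gives 0.246918, so
  P(sprinkler running | wet lawn) = 0.246918 / 0.312545 ≈ 0.790

Pr(sprinkler running | wet lawn) ≈ 0.790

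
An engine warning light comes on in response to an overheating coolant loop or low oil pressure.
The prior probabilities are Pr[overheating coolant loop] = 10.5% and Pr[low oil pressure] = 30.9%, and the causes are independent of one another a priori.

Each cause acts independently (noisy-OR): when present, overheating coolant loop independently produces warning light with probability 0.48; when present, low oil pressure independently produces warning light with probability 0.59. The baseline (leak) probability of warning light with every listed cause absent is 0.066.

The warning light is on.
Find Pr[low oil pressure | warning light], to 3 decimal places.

Under noisy-OR, P(warning light | causes) = 1 − (1−0.066)·∏(1−qᵢ) over the active causes.
Weight on low oil pressure=true, given the evidence: 0.170651 + 0.025984 = 0.196635
The normalizing constant is 0.066*0.895*0.691 + 0.61706*0.895*0.309 + 0.51432*0.105*0.691 + 0.800871*0.105*0.309 = 0.274768
Posterior = 0.196635 / 0.274768 ≈ 0.716

Pr[low oil pressure | warning light] ≈ 0.716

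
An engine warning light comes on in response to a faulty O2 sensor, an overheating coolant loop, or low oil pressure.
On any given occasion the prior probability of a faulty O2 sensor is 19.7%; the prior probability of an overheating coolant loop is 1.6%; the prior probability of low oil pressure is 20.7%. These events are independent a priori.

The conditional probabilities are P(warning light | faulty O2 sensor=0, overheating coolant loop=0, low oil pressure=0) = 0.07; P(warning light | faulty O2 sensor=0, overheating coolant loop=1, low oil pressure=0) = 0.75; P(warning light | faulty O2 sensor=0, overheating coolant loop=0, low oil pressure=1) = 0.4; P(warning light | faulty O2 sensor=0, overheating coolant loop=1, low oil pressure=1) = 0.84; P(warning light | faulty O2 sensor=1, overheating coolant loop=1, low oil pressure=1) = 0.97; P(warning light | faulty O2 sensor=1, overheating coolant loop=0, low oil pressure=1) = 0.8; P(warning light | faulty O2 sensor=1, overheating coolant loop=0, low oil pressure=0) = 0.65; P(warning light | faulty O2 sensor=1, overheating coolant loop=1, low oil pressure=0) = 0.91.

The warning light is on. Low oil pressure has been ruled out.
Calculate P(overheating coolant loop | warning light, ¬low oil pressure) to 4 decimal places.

P(overheating coolant loop | warning light, ¬low oil pressure) ≈ 0.0645

Weight on overheating coolant loop=true, given the evidence: 0.009636 + 0.002868 = 0.012504
Normalizer over all consistent configurations: 0.07×0.803×0.984 + 0.75×0.803×0.016 + 0.65×0.197×0.984 + 0.91×0.197×0.016 = 0.193816
Posterior = 0.012504 / 0.193816 ≈ 0.0645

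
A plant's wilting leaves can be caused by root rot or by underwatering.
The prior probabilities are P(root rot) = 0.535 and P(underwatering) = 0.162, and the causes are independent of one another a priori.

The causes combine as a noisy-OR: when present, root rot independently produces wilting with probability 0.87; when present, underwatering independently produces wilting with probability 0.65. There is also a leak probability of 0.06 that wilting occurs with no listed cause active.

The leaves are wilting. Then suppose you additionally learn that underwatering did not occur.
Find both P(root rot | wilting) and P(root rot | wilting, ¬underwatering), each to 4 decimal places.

Under noisy-OR, P(wilting | causes) = 1 − (1−0.06)·∏(1−qᵢ) over the active causes.
Enumerate the 4 (root rot, underwatering) configurations and weight by the priors:
  P(wilting) = 0.06·0.465·0.838 + 0.671·0.465·0.162 + 0.8778·0.535·0.838 + 0.95723·0.535·0.162
        = 0.023380 + 0.050546 + 0.393544 + 0.082963 = 0.550433
Keeping only the root rot-present terms gives 0.476507, so
  P(root rot | wilting) = 0.476507 / 0.550433 ≈ 0.8657

Now also conditioning on underwatering≠true:
P(wilting | ¬underwatering) = 0.06×0.465 + 0.8778×0.535 = 0.027900 + 0.469623 = 0.497523
The root rot-present share is 0.8778×0.535 = 0.469623.
Hence the posterior is 0.469623/0.497523 ≈ 0.9439.
Ruling out underwatering raises the posterior on root rot — the flip side of explaining away.

P(root rot | wilting) ≈ 0.8657; P(root rot | wilting, ¬underwatering) ≈ 0.9439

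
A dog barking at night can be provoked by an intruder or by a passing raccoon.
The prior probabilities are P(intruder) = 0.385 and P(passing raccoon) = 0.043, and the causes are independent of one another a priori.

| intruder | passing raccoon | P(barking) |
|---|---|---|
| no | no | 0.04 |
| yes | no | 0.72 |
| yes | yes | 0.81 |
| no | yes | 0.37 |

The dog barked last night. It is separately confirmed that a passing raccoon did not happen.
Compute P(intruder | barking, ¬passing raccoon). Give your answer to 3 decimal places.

P(intruder | barking, ¬passing raccoon) ≈ 0.918

P(barking | ¬passing raccoon) = 0.04·0.615 + 0.72·0.385 = 0.024600 + 0.277200 = 0.301800
The intruder-present share is 0.72·0.385 = 0.277200.
So P(intruder | barking, ¬passing raccoon) = 0.277200/0.301800 ≈ 0.918.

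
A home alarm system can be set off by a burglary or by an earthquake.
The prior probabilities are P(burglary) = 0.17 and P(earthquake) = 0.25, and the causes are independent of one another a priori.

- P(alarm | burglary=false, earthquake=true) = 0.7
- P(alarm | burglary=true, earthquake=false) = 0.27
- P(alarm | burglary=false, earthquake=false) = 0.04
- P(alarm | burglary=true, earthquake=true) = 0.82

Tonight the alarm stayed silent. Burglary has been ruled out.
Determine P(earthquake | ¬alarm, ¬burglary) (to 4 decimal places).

P(earthquake | ¬alarm, ¬burglary) ≈ 0.0943

By total probability over both values of earthquake:
  P(¬alarm | ¬burglary) = 0.96×0.75 + 0.3×0.25
        = 0.720000 + 0.075000 = 0.795000
Keeping only the earthquake-present terms gives 0.075000, so
  P(earthquake | ¬alarm, ¬burglary) = 0.075000 / 0.795000 ≈ 0.0943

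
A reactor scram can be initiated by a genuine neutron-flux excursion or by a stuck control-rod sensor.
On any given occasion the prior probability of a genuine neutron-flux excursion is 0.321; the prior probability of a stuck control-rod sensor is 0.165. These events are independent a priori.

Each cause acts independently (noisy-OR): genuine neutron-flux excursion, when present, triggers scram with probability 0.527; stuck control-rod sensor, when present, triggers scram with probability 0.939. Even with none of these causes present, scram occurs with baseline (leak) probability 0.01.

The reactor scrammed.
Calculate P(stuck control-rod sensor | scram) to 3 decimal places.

Under noisy-OR, P(scram | causes) = 1 − (1−0.01)·∏(1−qᵢ) over the active causes.
Enumerate the 4 (genuine neutron-flux excursion, stuck control-rod sensor) configurations and weight by the priors:
  P(scram) = 0.01*0.679*0.835 + 0.93961*0.679*0.165 + 0.53173*0.321*0.835 + 0.971436*0.321*0.165
        = 0.005670 + 0.105269 + 0.142522 + 0.051452 = 0.304913
Configurations with stuck control-rod sensor contribute 0.156721, so
  P(stuck control-rod sensor | scram) = 0.156721 / 0.304913 ≈ 0.514

P(stuck control-rod sensor | scram) ≈ 0.514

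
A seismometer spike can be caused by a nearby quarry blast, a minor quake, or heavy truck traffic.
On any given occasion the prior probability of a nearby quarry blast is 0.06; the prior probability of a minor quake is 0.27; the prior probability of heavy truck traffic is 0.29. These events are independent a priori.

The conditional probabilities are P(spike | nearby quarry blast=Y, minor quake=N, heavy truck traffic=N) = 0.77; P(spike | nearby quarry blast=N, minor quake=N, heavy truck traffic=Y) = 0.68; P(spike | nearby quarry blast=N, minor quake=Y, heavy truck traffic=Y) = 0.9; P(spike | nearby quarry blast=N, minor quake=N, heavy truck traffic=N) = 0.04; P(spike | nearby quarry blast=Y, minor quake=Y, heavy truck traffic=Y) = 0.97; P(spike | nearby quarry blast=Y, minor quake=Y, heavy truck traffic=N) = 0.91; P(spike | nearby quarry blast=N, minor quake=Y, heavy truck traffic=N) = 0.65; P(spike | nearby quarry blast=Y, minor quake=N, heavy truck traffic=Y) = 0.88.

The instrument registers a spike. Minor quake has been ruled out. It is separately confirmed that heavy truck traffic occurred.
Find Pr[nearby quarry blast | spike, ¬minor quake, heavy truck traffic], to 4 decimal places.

Sum P(spike|·) weighted by the priors over both values of nearby quarry blast:
  P(spike | ¬minor quake, heavy truck traffic) = 0.68×0.94 + 0.88×0.06
        = 0.639200 + 0.052800 = 0.692000
Keeping only the nearby quarry blast-present terms gives 0.052800, so
  P(nearby quarry blast | spike, ¬minor quake, heavy truck traffic) = 0.052800 / 0.692000 ≈ 0.0763

Pr[nearby quarry blast | spike, ¬minor quake, heavy truck traffic] ≈ 0.0763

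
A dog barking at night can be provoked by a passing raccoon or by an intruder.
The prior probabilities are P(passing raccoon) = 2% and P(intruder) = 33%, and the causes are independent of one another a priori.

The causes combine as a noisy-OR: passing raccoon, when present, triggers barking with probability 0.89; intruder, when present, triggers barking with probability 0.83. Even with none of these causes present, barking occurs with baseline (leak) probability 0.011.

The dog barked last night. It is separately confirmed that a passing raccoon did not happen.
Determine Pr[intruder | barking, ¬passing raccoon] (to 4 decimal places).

Under noisy-OR, P(barking | causes) = 1 − (1−0.011)·∏(1−qᵢ) over the active causes.
Enumerate both values of intruder and weight by the priors:
  P(barking | ¬passing raccoon) = 0.011×0.67 + 0.83187×0.33
        = 0.007370 + 0.274517 = 0.281887
The terms with intruder present sum to 0.274517, so
  P(intruder | barking, ¬passing raccoon) = 0.274517 / 0.281887 ≈ 0.9739

Pr[intruder | barking, ¬passing raccoon] ≈ 0.9739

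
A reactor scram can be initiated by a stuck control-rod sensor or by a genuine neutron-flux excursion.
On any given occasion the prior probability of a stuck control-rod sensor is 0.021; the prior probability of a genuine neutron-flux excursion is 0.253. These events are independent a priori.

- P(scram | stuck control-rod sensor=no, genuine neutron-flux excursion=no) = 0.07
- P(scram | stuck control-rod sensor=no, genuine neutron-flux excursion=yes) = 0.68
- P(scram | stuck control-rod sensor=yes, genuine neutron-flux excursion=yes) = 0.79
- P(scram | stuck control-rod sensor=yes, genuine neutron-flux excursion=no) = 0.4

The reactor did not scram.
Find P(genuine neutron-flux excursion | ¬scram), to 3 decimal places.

By total probability over the 4 (stuck control-rod sensor, genuine neutron-flux excursion) configurations:
  P(¬scram) = 0.93×0.979×0.747 + 0.32×0.979×0.253 + 0.6×0.021×0.747 + 0.21×0.021×0.253
        = 0.680121 + 0.079260 + 0.009412 + 0.001116 = 0.769909
Configurations with genuine neutron-flux excursion contribute 0.080376, so
  P(genuine neutron-flux excursion | ¬scram) = 0.080376 / 0.769909 ≈ 0.104

P(genuine neutron-flux excursion | ¬scram) ≈ 0.104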